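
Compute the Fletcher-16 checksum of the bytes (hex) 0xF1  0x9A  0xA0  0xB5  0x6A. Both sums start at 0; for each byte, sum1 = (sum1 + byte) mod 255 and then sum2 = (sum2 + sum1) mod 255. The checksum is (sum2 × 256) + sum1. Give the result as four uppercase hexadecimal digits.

Running sums (mod 255):
  after byte 0 (0xF1): sum1=241, sum2=241
  after byte 1 (0x9A): sum1=140, sum2=126
  after byte 2 (0xA0): sum1=45, sum2=171
  after byte 3 (0xB5): sum1=226, sum2=142
  after byte 4 (0x6A): sum1=77, sum2=219
Checksum = sum2·256 + sum1 = 219·256 + 77 = 56141 = 0xDB4D.

DB4D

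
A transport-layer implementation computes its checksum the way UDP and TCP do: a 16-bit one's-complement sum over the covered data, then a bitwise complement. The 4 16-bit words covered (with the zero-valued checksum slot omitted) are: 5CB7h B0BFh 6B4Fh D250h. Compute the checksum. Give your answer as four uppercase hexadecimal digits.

B4E8

One's-complement addition (fold any carry out of bit 15 back into bit 0):
  0x5CB7 + 0xB0BF = 0x10D76 → wrap carry → 0x0D77
  0x0D77 + 0x6B4F = 0x078C6
  0x78C6 + 0xD250 = 0x14B16 → wrap carry → 0x4B17
One's-complement sum = 0x4B17.
Checksum = ~0x4B17 & 0xFFFF = 0xB4E8.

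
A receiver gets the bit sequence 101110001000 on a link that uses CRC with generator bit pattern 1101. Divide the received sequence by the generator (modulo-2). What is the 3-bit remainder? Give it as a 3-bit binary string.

Modulo-2 division of 101110001000 by 1101:
  pos 0: 1011 XOR 1101 = 0110
  pos 1: 1101 XOR 1101 = 0000
  pos 8: 1000 XOR 1101 = 0101
Remainder = 101 (nonzero — an error is detected).

101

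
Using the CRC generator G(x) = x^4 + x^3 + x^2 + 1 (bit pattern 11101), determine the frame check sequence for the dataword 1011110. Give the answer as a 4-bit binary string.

Append 4 zeros: 10111100000. Divide by 11101 (XOR where the leading bit is 1):
  pos 0: 10111 XOR 11101 = 01010
  pos 1: 10101 XOR 11101 = 01000
  pos 2: 10000 XOR 11101 = 01101
  pos 3: 11010 XOR 11101 = 00111
  pos 5: 11100 XOR 11101 = 00001
Remainder (last 4 bits) = 0010. This is the CRC / FCS.

0010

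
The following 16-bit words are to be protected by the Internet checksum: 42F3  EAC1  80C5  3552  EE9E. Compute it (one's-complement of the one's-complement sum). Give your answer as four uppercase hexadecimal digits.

One's-complement addition (fold any carry out of bit 15 back into bit 0):
  0x42F3 + 0xEAC1 = 0x12DB4 → wrap carry → 0x2DB5
  0x2DB5 + 0x80C5 = 0x0AE7A
  0xAE7A + 0x3552 = 0x0E3CC
  0xE3CC + 0xEE9E = 0x1D26A → wrap carry → 0xD26B
One's-complement sum = 0xD26B.
Checksum = ~0xD26B & 0xFFFF = 0x2D94.

2D94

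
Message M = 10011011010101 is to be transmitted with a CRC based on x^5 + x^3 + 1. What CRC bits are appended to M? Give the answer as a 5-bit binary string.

10100

Append 5 zeros: 1001101101010100000. Divide by 101001 (XOR where the leading bit is 1):
  pos 0: 100110 XOR 101001 = 001111
  pos 2: 111111 XOR 101001 = 010110
  pos 3: 101100 XOR 101001 = 000101
  pos 6: 101101 XOR 101001 = 000100
  pos 9: 100010 XOR 101001 = 001011
  pos 11: 101100 XOR 101001 = 000101
Remainder (last 5 bits) = 10100. This is the CRC / FCS.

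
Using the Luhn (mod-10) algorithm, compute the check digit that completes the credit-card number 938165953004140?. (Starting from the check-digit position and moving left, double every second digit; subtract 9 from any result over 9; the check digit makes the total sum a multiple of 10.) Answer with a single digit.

2

Partial digits right→left: 0 4 1 4 0 0 3 5 9 5 6 1 8 3 9
Double every second digit counting from the check-digit position (so the 1st, 3rd, 5th, ... of the partial from the right).
  doubled (with −9 where >9): 0 2 0 6 9 3 7 9 → sum 36
  kept as-is: 4 4 0 5 5 1 3 → sum 22
Total = 36 + 22 = 58.
Check digit = (10 − (58 mod 10)) mod 10 = 2.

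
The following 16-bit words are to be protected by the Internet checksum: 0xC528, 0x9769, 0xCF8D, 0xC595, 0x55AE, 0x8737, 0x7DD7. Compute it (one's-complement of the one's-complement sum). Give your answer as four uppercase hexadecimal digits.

One's-complement addition (fold any carry out of bit 15 back into bit 0):
  0xC528 + 0x9769 = 0x15C91 → wrap carry → 0x5C92
  0x5C92 + 0xCF8D = 0x12C1F → wrap carry → 0x2C20
  0x2C20 + 0xC595 = 0x0F1B5
  0xF1B5 + 0x55AE = 0x14763 → wrap carry → 0x4764
  0x4764 + 0x8737 = 0x0CE9B
  0xCE9B + 0x7DD7 = 0x14C72 → wrap carry → 0x4C73
One's-complement sum = 0x4C73.
Checksum = ~0x4C73 & 0xFFFF = 0xB38C.

B38C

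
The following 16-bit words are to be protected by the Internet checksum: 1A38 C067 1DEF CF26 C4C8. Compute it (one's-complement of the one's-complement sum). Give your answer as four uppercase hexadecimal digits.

7381

One's-complement addition (fold any carry out of bit 15 back into bit 0):
  0x1A38 + 0xC067 = 0x0DA9F
  0xDA9F + 0x1DEF = 0x0F88E
  0xF88E + 0xCF26 = 0x1C7B4 → wrap carry → 0xC7B5
  0xC7B5 + 0xC4C8 = 0x18C7D → wrap carry → 0x8C7E
One's-complement sum = 0x8C7E.
Checksum = ~0x8C7E & 0xFFFF = 0x7381.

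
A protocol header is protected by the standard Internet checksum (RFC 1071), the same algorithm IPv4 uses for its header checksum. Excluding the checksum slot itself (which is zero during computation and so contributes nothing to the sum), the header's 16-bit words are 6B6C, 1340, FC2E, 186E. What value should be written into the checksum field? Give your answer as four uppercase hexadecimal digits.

One's-complement addition (fold any carry out of bit 15 back into bit 0):
  0x6B6C + 0x1340 = 0x07EAC
  0x7EAC + 0xFC2E = 0x17ADA → wrap carry → 0x7ADB
  0x7ADB + 0x186E = 0x09349
One's-complement sum = 0x9349.
Checksum = ~0x9349 & 0xFFFF = 0x6CB6.

6CB6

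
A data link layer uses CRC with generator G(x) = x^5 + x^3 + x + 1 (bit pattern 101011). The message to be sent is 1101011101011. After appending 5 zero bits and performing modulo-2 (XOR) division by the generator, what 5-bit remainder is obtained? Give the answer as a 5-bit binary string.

Append 5 zeros: 110101110101100000. Divide by 101011 (XOR where the leading bit is 1):
  pos 0: 110101 XOR 101011 = 011110
  pos 1: 111101 XOR 101011 = 010110
  pos 2: 101101 XOR 101011 = 000110
  pos 5: 110010 XOR 101011 = 011001
  pos 6: 110011 XOR 101011 = 011000
  pos 7: 110001 XOR 101011 = 011010
  pos 8: 110100 XOR 101011 = 011111
  pos 9: 111110 XOR 101011 = 010101
  pos 10: 101010 XOR 101011 = 000001
Remainder (last 5 bits) = 00100. This is the CRC / FCS.

00100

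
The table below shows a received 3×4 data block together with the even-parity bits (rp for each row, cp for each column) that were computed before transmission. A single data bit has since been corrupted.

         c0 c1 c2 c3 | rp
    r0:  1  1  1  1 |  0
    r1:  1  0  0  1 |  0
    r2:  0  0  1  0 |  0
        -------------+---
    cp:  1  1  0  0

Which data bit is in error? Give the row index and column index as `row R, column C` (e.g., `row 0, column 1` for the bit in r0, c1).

Recompute each row's even parity and compare to rp:
  r0: data parity 0, sent rp 0 → ok
  r1: data parity 0, sent rp 0 → ok
  r2: data parity 1, sent rp 0 → mismatch
Recompute each column's even parity and compare to cp:
  c0: data parity 0, sent cp 1 → mismatch
  c1: data parity 1, sent cp 1 → ok
  c2: data parity 0, sent cp 0 → ok
  c3: data parity 0, sent cp 0 → ok
Exactly one row (r2) and one column (c0) fail → the flipped bit is at their intersection.

row 2, column 0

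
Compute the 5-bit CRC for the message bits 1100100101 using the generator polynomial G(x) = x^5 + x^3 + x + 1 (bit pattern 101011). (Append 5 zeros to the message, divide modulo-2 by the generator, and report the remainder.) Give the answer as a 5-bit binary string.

10101

Append 5 zeros: 110010010100000. Divide by 101011 (XOR where the leading bit is 1):
  pos 0: 110010 XOR 101011 = 011001
  pos 1: 110010 XOR 101011 = 011001
  pos 2: 110011 XOR 101011 = 011000
  pos 3: 110000 XOR 101011 = 011011
  pos 4: 110111 XOR 101011 = 011100
  pos 5: 111000 XOR 101011 = 010011
  pos 6: 100110 XOR 101011 = 001101
  pos 8: 110100 XOR 101011 = 011111
  pos 9: 111110 XOR 101011 = 010101
Remainder (last 5 bits) = 10101. This is the CRC / FCS.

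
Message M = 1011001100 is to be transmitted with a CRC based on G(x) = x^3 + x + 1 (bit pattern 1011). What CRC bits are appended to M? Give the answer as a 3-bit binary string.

010

Append 3 zeros: 1011001100000. Divide by 1011 (XOR where the leading bit is 1):
  pos 0: 1011 XOR 1011 = 0000
  pos 6: 1100 XOR 1011 = 0111
  pos 7: 1110 XOR 1011 = 0101
  pos 8: 1010 XOR 1011 = 0001
Remainder (last 3 bits) = 010. This is the CRC / FCS.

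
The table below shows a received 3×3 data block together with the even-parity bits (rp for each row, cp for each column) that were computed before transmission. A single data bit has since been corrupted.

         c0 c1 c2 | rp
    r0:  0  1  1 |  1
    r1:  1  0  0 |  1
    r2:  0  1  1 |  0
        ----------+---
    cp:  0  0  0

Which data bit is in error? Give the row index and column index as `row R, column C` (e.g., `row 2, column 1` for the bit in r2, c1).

row 0, column 0

Recompute each row's even parity and compare to rp:
  r0: data parity 0, sent rp 1 → mismatch
  r1: data parity 1, sent rp 1 → ok
  r2: data parity 0, sent rp 0 → ok
Recompute each column's even parity and compare to cp:
  c0: data parity 1, sent cp 0 → mismatch
  c1: data parity 0, sent cp 0 → ok
  c2: data parity 0, sent cp 0 → ok
Exactly one row (r0) and one column (c0) fail → the flipped bit is at their intersection.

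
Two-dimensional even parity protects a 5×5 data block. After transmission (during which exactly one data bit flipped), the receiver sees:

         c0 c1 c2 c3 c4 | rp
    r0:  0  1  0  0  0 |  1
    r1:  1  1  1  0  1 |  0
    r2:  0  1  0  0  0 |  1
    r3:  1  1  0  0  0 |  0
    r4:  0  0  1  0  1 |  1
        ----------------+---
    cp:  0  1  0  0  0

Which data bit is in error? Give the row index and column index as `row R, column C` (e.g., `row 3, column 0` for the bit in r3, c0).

Recompute each row's even parity and compare to rp:
  r0: data parity 1, sent rp 1 → ok
  r1: data parity 0, sent rp 0 → ok
  r2: data parity 1, sent rp 1 → ok
  r3: data parity 0, sent rp 0 → ok
  r4: data parity 0, sent rp 1 → mismatch
Recompute each column's even parity and compare to cp:
  c0: data parity 0, sent cp 0 → ok
  c1: data parity 0, sent cp 1 → mismatch
  c2: data parity 0, sent cp 0 → ok
  c3: data parity 0, sent cp 0 → ok
  c4: data parity 0, sent cp 0 → ok
Exactly one row (r4) and one column (c1) fail → the flipped bit is at their intersection.

row 4, column 1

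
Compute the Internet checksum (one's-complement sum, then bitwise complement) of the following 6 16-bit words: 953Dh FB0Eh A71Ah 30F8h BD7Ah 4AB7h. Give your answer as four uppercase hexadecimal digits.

8F6E

One's-complement addition (fold any carry out of bit 15 back into bit 0):
  0x953D + 0xFB0E = 0x1904B → wrap carry → 0x904C
  0x904C + 0xA71A = 0x13766 → wrap carry → 0x3767
  0x3767 + 0x30F8 = 0x0685F
  0x685F + 0xBD7A = 0x125D9 → wrap carry → 0x25DA
  0x25DA + 0x4AB7 = 0x07091
One's-complement sum = 0x7091.
Checksum = ~0x7091 & 0xFFFF = 0x8F6E.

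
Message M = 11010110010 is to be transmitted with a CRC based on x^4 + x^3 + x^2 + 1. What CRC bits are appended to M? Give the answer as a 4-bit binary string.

Append 4 zeros: 110101100100000. Divide by 11101 (XOR where the leading bit is 1):
  pos 0: 11010 XOR 11101 = 00111
  pos 2: 11111 XOR 11101 = 00010
  pos 5: 10001 XOR 11101 = 01100
  pos 6: 11000 XOR 11101 = 00101
  pos 8: 10100 XOR 11101 = 01001
  pos 9: 10010 XOR 11101 = 01111
  pos 10: 11110 XOR 11101 = 00011
Remainder (last 4 bits) = 0011. This is the CRC / FCS.

0011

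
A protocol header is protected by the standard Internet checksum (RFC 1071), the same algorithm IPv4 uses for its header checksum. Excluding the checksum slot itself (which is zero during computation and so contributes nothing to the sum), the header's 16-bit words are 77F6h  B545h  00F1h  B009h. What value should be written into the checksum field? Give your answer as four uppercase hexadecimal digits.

One's-complement addition (fold any carry out of bit 15 back into bit 0):
  0x77F6 + 0xB545 = 0x12D3B → wrap carry → 0x2D3C
  0x2D3C + 0x00F1 = 0x02E2D
  0x2E2D + 0xB009 = 0x0DE36
One's-complement sum = 0xDE36.
Checksum = ~0xDE36 & 0xFFFF = 0x21C9.

21C9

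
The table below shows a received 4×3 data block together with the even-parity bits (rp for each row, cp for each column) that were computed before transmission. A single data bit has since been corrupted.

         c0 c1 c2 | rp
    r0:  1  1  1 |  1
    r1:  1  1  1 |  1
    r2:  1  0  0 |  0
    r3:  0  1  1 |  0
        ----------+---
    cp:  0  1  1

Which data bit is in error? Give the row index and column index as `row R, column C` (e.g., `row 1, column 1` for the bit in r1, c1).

Recompute each row's even parity and compare to rp:
  r0: data parity 1, sent rp 1 → ok
  r1: data parity 1, sent rp 1 → ok
  r2: data parity 1, sent rp 0 → mismatch
  r3: data parity 0, sent rp 0 → ok
Recompute each column's even parity and compare to cp:
  c0: data parity 1, sent cp 0 → mismatch
  c1: data parity 1, sent cp 1 → ok
  c2: data parity 1, sent cp 1 → ok
Exactly one row (r2) and one column (c0) fail → the flipped bit is at their intersection.

row 2, column 0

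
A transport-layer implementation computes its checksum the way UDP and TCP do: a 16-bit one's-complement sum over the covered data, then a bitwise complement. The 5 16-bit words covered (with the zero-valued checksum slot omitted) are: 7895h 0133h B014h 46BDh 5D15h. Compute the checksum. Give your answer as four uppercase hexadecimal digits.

3250

One's-complement addition (fold any carry out of bit 15 back into bit 0):
  0x7895 + 0x0133 = 0x079C8
  0x79C8 + 0xB014 = 0x129DC → wrap carry → 0x29DD
  0x29DD + 0x46BD = 0x0709A
  0x709A + 0x5D15 = 0x0CDAF
One's-complement sum = 0xCDAF.
Checksum = ~0xCDAF & 0xFFFF = 0x3250.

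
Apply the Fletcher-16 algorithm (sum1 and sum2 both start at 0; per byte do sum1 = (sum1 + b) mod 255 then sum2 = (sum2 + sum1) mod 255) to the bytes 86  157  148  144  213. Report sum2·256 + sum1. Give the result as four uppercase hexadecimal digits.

DAEE

Running sums (mod 255):
  after byte 0 (86): sum1=86, sum2=86
  after byte 1 (157): sum1=243, sum2=74
  after byte 2 (148): sum1=136, sum2=210
  after byte 3 (144): sum1=25, sum2=235
  after byte 4 (213): sum1=238, sum2=218
Checksum = sum2·256 + sum1 = 218·256 + 238 = 56046 = 0xDAEE.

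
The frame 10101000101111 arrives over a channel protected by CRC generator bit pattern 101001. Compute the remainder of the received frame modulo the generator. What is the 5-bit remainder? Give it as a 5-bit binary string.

Modulo-2 division of 10101000101111 by 101001:
  pos 0: 101010 XOR 101001 = 000011
  pos 4: 110010 XOR 101001 = 011011
  pos 5: 110111 XOR 101001 = 011110
  pos 6: 111101 XOR 101001 = 010100
  pos 7: 101001 XOR 101001 = 000000
Remainder = 00001 (nonzero — an error is detected).

00001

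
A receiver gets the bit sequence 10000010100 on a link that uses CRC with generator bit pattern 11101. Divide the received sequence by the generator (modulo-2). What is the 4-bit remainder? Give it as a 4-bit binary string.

0001

Modulo-2 division of 10000010100 by 11101:
  pos 0: 10000 XOR 11101 = 01101
  pos 1: 11010 XOR 11101 = 00111
  pos 3: 11110 XOR 11101 = 00011
  pos 6: 11100 XOR 11101 = 00001
Remainder = 0001 (nonzero — an error is detected).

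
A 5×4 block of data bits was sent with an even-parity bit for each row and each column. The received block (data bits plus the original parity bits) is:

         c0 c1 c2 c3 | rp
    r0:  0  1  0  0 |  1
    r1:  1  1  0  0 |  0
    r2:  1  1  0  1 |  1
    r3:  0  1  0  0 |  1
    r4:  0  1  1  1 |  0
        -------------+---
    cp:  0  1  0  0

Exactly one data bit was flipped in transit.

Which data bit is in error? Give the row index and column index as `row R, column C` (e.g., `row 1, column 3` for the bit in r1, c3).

Recompute each row's even parity and compare to rp:
  r0: data parity 1, sent rp 1 → ok
  r1: data parity 0, sent rp 0 → ok
  r2: data parity 1, sent rp 1 → ok
  r3: data parity 1, sent rp 1 → ok
  r4: data parity 1, sent rp 0 → mismatch
Recompute each column's even parity and compare to cp:
  c0: data parity 0, sent cp 0 → ok
  c1: data parity 1, sent cp 1 → ok
  c2: data parity 1, sent cp 0 → mismatch
  c3: data parity 0, sent cp 0 → ok
Exactly one row (r4) and one column (c2) fail → the flipped bit is at their intersection.

row 4, column 2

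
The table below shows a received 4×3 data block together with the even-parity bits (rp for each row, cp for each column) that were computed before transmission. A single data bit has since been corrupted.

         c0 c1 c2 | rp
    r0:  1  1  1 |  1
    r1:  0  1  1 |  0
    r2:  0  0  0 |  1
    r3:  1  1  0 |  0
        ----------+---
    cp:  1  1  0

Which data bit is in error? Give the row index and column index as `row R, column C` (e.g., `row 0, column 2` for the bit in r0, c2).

Recompute each row's even parity and compare to rp:
  r0: data parity 1, sent rp 1 → ok
  r1: data parity 0, sent rp 0 → ok
  r2: data parity 0, sent rp 1 → mismatch
  r3: data parity 0, sent rp 0 → ok
Recompute each column's even parity and compare to cp:
  c0: data parity 0, sent cp 1 → mismatch
  c1: data parity 1, sent cp 1 → ok
  c2: data parity 0, sent cp 0 → ok
Exactly one row (r2) and one column (c0) fail → the flipped bit is at their intersection.

row 2, column 0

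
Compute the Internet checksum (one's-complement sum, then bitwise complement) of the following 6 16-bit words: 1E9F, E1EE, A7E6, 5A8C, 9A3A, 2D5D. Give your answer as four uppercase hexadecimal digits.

One's-complement addition (fold any carry out of bit 15 back into bit 0):
  0x1E9F + 0xE1EE = 0x1008D → wrap carry → 0x008E
  0x008E + 0xA7E6 = 0x0A874
  0xA874 + 0x5A8C = 0x10300 → wrap carry → 0x0301
  0x0301 + 0x9A3A = 0x09D3B
  0x9D3B + 0x2D5D = 0x0CA98
One's-complement sum = 0xCA98.
Checksum = ~0xCA98 & 0xFFFF = 0x3567.

3567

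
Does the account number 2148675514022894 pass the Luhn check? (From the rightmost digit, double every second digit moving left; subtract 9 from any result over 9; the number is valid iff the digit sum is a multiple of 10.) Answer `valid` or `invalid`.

From the right, keep odd positions and double even positions (subtract 9 from any doubled value over 9):
  doubled (positions 2,4,...): 9 4 0 2 1 3 8 4 → sum 31
  kept (positions 1,3,...): 4 8 2 4 5 7 8 1 → sum 39
Total = 70.
70 mod 10 = 0, so the number is valid.

valid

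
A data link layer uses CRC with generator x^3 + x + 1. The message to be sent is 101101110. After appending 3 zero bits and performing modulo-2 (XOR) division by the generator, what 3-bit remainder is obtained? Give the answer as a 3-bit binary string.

100

Append 3 zeros: 101101110000. Divide by 1011 (XOR where the leading bit is 1):
  pos 0: 1011 XOR 1011 = 0000
  pos 5: 1110 XOR 1011 = 0101
  pos 6: 1010 XOR 1011 = 0001
Remainder (last 3 bits) = 100. This is the CRC / FCS.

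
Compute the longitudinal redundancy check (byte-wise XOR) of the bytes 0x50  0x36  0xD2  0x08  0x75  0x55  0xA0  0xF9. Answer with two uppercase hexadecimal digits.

XOR the bytes together:
  start with 0x50
  0x50 ⊕ 0x36 = 0x66
  0x66 ⊕ 0xD2 = 0xB4
  0xB4 ⊕ 0x08 = 0xBC
  0xBC ⊕ 0x75 = 0xC9
  0xC9 ⊕ 0x55 = 0x9C
  0x9C ⊕ 0xA0 = 0x3C
  0x3C ⊕ 0xF9 = 0xC5

C5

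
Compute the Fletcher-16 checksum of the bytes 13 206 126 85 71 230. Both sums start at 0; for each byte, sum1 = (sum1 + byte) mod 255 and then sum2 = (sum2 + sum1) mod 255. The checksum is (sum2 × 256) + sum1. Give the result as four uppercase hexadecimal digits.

Running sums (mod 255):
  after byte 0 (13): sum1=13, sum2=13
  after byte 1 (206): sum1=219, sum2=232
  after byte 2 (126): sum1=90, sum2=67
  after byte 3 (85): sum1=175, sum2=242
  after byte 4 (71): sum1=246, sum2=233
  after byte 5 (230): sum1=221, sum2=199
Checksum = sum2·256 + sum1 = 199·256 + 221 = 51165 = 0xC7DD.

C7DD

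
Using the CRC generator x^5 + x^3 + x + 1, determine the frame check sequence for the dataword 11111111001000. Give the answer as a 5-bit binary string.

Append 5 zeros: 1111111100100000000. Divide by 101011 (XOR where the leading bit is 1):
  pos 0: 111111 XOR 101011 = 010100
  pos 1: 101001 XOR 101011 = 000010
  pos 5: 101001 XOR 101011 = 000010
  pos 9: 100000 XOR 101011 = 001011
  pos 11: 101100 XOR 101011 = 000111
Remainder (last 5 bits) = 11100. This is the CRC / FCS.

11100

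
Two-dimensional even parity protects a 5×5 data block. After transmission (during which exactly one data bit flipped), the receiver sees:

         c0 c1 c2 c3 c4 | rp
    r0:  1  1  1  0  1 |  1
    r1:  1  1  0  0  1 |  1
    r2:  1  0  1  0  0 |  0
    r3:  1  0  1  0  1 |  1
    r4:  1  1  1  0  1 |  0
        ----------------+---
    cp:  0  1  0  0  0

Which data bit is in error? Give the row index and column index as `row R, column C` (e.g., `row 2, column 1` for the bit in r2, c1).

row 0, column 0

Recompute each row's even parity and compare to rp:
  r0: data parity 0, sent rp 1 → mismatch
  r1: data parity 1, sent rp 1 → ok
  r2: data parity 0, sent rp 0 → ok
  r3: data parity 1, sent rp 1 → ok
  r4: data parity 0, sent rp 0 → ok
Recompute each column's even parity and compare to cp:
  c0: data parity 1, sent cp 0 → mismatch
  c1: data parity 1, sent cp 1 → ok
  c2: data parity 0, sent cp 0 → ok
  c3: data parity 0, sent cp 0 → ok
  c4: data parity 0, sent cp 0 → ok
Exactly one row (r0) and one column (c0) fail → the flipped bit is at their intersection.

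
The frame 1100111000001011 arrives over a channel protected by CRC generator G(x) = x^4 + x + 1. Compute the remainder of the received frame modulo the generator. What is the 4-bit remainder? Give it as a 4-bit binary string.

0000

Modulo-2 division of 1100111000001011 by 10011:
  pos 0: 11001 XOR 10011 = 01010
  pos 1: 10101 XOR 10011 = 00110
  pos 3: 11010 XOR 10011 = 01001
  pos 4: 10010 XOR 10011 = 00001
  pos 8: 10001 XOR 10011 = 00010
  pos 11: 10011 XOR 10011 = 00000
Remainder = 0000 (zero — the frame passes the CRC check).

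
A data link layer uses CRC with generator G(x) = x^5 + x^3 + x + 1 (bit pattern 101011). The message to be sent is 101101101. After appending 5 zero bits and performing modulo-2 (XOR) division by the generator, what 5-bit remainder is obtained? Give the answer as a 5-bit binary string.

00011

Append 5 zeros: 10110110100000. Divide by 101011 (XOR where the leading bit is 1):
  pos 0: 101101 XOR 101011 = 000110
  pos 3: 110101 XOR 101011 = 011110
  pos 4: 111100 XOR 101011 = 010111
  pos 5: 101110 XOR 101011 = 000101
  pos 8: 101000 XOR 101011 = 000011
Remainder (last 5 bits) = 00011. This is the CRC / FCS.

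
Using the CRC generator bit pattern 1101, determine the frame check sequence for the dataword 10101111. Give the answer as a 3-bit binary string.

000

Append 3 zeros: 10101111000. Divide by 1101 (XOR where the leading bit is 1):
  pos 0: 1010 XOR 1101 = 0111
  pos 1: 1111 XOR 1101 = 0010
  pos 3: 1011 XOR 1101 = 0110
  pos 4: 1101 XOR 1101 = 0000
Remainder (last 3 bits) = 000. This is the CRC / FCS.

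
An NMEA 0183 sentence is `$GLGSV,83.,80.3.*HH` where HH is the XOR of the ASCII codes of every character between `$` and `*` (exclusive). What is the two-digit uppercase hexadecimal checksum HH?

57

XOR the ASCII codes of the payload characters:
  'G' = 0x47 → acc = 0x47
  'L' = 0x4C → acc = 0x0B
  'G' = 0x47 → acc = 0x4C
  'S' = 0x53 → acc = 0x1F
  'V' = 0x56 → acc = 0x49
  ',' = 0x2C → acc = 0x65
  '8' = 0x38 → acc = 0x5D
  '3' = 0x33 → acc = 0x6E
  '.' = 0x2E → acc = 0x40
  ',' = 0x2C → acc = 0x6C
  '8' = 0x38 → acc = 0x54
  '0' = 0x30 → acc = 0x64
  '.' = 0x2E → acc = 0x4A
  '3' = 0x33 → acc = 0x79
  '.' = 0x2E → acc = 0x57
Checksum = 0x57.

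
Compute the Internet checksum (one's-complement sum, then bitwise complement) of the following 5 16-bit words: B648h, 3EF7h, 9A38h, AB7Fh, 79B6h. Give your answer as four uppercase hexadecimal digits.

One's-complement addition (fold any carry out of bit 15 back into bit 0):
  0xB648 + 0x3EF7 = 0x0F53F
  0xF53F + 0x9A38 = 0x18F77 → wrap carry → 0x8F78
  0x8F78 + 0xAB7F = 0x13AF7 → wrap carry → 0x3AF8
  0x3AF8 + 0x79B6 = 0x0B4AE
One's-complement sum = 0xB4AE.
Checksum = ~0xB4AE & 0xFFFF = 0x4B51.

4B51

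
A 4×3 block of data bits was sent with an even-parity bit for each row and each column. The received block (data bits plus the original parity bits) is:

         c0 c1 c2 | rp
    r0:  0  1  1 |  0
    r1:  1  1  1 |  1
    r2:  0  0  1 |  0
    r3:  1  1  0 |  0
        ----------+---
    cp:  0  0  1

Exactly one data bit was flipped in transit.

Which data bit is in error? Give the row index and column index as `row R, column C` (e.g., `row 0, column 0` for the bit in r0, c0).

row 2, column 1

Recompute each row's even parity and compare to rp:
  r0: data parity 0, sent rp 0 → ok
  r1: data parity 1, sent rp 1 → ok
  r2: data parity 1, sent rp 0 → mismatch
  r3: data parity 0, sent rp 0 → ok
Recompute each column's even parity and compare to cp:
  c0: data parity 0, sent cp 0 → ok
  c1: data parity 1, sent cp 0 → mismatch
  c2: data parity 1, sent cp 1 → ok
Exactly one row (r2) and one column (c1) fail → the flipped bit is at their intersection.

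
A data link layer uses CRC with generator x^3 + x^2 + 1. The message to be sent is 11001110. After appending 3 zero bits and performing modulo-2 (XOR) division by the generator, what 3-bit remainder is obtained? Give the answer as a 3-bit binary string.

Append 3 zeros: 11001110000. Divide by 1101 (XOR where the leading bit is 1):
  pos 0: 1100 XOR 1101 = 0001
  pos 3: 1111 XOR 1101 = 0010
  pos 5: 1000 XOR 1101 = 0101
  pos 6: 1010 XOR 1101 = 0111
  pos 7: 1110 XOR 1101 = 0011
Remainder (last 3 bits) = 011. This is the CRC / FCS.

011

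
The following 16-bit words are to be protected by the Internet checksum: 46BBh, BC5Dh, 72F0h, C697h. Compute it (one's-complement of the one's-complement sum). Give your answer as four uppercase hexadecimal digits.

One's-complement addition (fold any carry out of bit 15 back into bit 0):
  0x46BB + 0xBC5D = 0x10318 → wrap carry → 0x0319
  0x0319 + 0x72F0 = 0x07609
  0x7609 + 0xC697 = 0x13CA0 → wrap carry → 0x3CA1
One's-complement sum = 0x3CA1.
Checksum = ~0x3CA1 & 0xFFFF = 0xC35E.

C35E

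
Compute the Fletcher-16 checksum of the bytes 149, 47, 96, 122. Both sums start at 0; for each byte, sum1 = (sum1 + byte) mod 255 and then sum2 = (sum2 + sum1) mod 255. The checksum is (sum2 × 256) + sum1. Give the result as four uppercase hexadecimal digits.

1F9F

Running sums (mod 255):
  after byte 0 (149): sum1=149, sum2=149
  after byte 1 (47): sum1=196, sum2=90
  after byte 2 (96): sum1=37, sum2=127
  after byte 3 (122): sum1=159, sum2=31
Checksum = sum2·256 + sum1 = 31·256 + 159 = 8095 = 0x1F9F.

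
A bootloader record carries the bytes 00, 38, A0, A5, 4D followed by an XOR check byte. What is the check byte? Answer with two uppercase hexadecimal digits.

70

XOR the bytes together:
  start with 0x00
  0x00 ⊕ 0x38 = 0x38
  0x38 ⊕ 0xA0 = 0x98
  0x98 ⊕ 0xA5 = 0x3D
  0x3D ⊕ 0x4D = 0x70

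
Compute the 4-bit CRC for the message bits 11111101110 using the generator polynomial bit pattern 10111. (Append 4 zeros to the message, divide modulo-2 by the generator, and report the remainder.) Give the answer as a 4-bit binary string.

Append 4 zeros: 111111011100000. Divide by 10111 (XOR where the leading bit is 1):
  pos 0: 11111 XOR 10111 = 01000
  pos 1: 10001 XOR 10111 = 00110
  pos 3: 11001 XOR 10111 = 01110
  pos 4: 11101 XOR 10111 = 01010
  pos 5: 10101 XOR 10111 = 00010
  pos 8: 10000 XOR 10111 = 00111
  pos 10: 11100 XOR 10111 = 01011
Remainder (last 4 bits) = 1011. This is the CRC / FCS.

1011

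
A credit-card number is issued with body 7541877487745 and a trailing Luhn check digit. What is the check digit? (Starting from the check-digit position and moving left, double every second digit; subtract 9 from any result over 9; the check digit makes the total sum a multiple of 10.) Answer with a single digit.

4

Partial digits right→left: 5 4 7 7 8 4 7 7 8 1 4 5 7
Double every second digit counting from the check-digit position (so the 1st, 3rd, 5th, ... of the partial from the right).
  doubled (with −9 where >9): 1 5 7 5 7 8 5 → sum 38
  kept as-is: 4 7 4 7 1 5 → sum 28
Total = 38 + 28 = 66.
Check digit = (10 − (66 mod 10)) mod 10 = 4.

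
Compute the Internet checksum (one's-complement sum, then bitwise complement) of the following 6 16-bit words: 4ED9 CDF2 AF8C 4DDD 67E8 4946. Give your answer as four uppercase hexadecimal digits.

349B

One's-complement addition (fold any carry out of bit 15 back into bit 0):
  0x4ED9 + 0xCDF2 = 0x11CCB → wrap carry → 0x1CCC
  0x1CCC + 0xAF8C = 0x0CC58
  0xCC58 + 0x4DDD = 0x11A35 → wrap carry → 0x1A36
  0x1A36 + 0x67E8 = 0x0821E
  0x821E + 0x4946 = 0x0CB64
One's-complement sum = 0xCB64.
Checksum = ~0xCB64 & 0xFFFF = 0x349B.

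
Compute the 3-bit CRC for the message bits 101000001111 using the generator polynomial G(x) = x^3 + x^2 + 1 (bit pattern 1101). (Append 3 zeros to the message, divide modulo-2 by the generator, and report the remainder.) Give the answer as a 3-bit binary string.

Append 3 zeros: 101000001111000. Divide by 1101 (XOR where the leading bit is 1):
  pos 0: 1010 XOR 1101 = 0111
  pos 1: 1110 XOR 1101 = 0011
  pos 3: 1100 XOR 1101 = 0001
  pos 6: 1011 XOR 1101 = 0110
  pos 7: 1101 XOR 1101 = 0000
  pos 11: 1000 XOR 1101 = 0101
Remainder (last 3 bits) = 101. This is the CRC / FCS.

101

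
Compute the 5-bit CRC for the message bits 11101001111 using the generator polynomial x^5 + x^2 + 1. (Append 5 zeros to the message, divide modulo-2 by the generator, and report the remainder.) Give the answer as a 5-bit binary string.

01111

Append 5 zeros: 1110100111100000. Divide by 100101 (XOR where the leading bit is 1):
  pos 0: 111010 XOR 100101 = 011111
  pos 1: 111110 XOR 100101 = 011011
  pos 2: 110111 XOR 100101 = 010010
  pos 3: 100101 XOR 100101 = 000000
  pos 9: 110000 XOR 100101 = 010101
  pos 10: 101010 XOR 100101 = 001111
Remainder (last 5 bits) = 01111. This is the CRC / FCS.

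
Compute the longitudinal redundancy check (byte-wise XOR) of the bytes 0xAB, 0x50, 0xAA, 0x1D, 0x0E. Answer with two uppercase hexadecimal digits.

42

XOR the bytes together:
  start with 0xAB
  0xAB ⊕ 0x50 = 0xFB
  0xFB ⊕ 0xAA = 0x51
  0x51 ⊕ 0x1D = 0x4C
  0x4C ⊕ 0x0E = 0x42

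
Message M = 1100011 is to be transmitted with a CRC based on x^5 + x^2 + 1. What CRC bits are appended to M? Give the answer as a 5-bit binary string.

11001

Append 5 zeros: 110001100000. Divide by 100101 (XOR where the leading bit is 1):
  pos 0: 110001 XOR 100101 = 010100
  pos 1: 101001 XOR 100101 = 001100
  pos 3: 110000 XOR 100101 = 010101
  pos 4: 101010 XOR 100101 = 001111
  pos 6: 111100 XOR 100101 = 011001
Remainder (last 5 bits) = 11001. This is the CRC / FCS.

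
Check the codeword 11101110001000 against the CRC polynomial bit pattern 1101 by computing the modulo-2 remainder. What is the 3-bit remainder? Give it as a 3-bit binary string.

Modulo-2 division of 11101110001000 by 1101:
  pos 0: 1110 XOR 1101 = 0011
  pos 2: 1111 XOR 1101 = 0010
  pos 4: 1010 XOR 1101 = 0111
  pos 5: 1110 XOR 1101 = 0011
  pos 7: 1101 XOR 1101 = 0000
Remainder = 000 (zero — the frame passes the CRC check).

000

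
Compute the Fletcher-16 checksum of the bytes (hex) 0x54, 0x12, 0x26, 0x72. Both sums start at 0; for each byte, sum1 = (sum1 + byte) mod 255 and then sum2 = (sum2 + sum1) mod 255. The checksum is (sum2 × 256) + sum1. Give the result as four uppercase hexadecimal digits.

46FE

Running sums (mod 255):
  after byte 0 (0x54): sum1=84, sum2=84
  after byte 1 (0x12): sum1=102, sum2=186
  after byte 2 (0x26): sum1=140, sum2=71
  after byte 3 (0x72): sum1=254, sum2=70
Checksum = sum2·256 + sum1 = 70·256 + 254 = 18174 = 0x46FE.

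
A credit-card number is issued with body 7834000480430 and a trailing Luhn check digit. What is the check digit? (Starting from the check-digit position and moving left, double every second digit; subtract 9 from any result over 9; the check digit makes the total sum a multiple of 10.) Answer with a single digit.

Partial digits right→left: 0 3 4 0 8 4 0 0 0 4 3 8 7
Double every second digit counting from the check-digit position (so the 1st, 3rd, 5th, ... of the partial from the right).
  doubled (with −9 where >9): 0 8 7 0 0 6 5 → sum 26
  kept as-is: 3 0 4 0 4 8 → sum 19
Total = 26 + 19 = 45.
Check digit = (10 − (45 mod 10)) mod 10 = 5.

5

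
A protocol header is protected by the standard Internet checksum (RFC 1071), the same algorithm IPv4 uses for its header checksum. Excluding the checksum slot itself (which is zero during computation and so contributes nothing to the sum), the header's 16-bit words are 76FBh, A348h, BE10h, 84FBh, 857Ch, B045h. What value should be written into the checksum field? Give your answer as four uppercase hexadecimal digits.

One's-complement addition (fold any carry out of bit 15 back into bit 0):
  0x76FB + 0xA348 = 0x11A43 → wrap carry → 0x1A44
  0x1A44 + 0xBE10 = 0x0D854
  0xD854 + 0x84FB = 0x15D4F → wrap carry → 0x5D50
  0x5D50 + 0x857C = 0x0E2CC
  0xE2CC + 0xB045 = 0x19311 → wrap carry → 0x9312
One's-complement sum = 0x9312.
Checksum = ~0x9312 & 0xFFFF = 0x6CED.

6CED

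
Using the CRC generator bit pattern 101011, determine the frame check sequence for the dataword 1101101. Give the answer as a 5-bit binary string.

Append 5 zeros: 110110100000. Divide by 101011 (XOR where the leading bit is 1):
  pos 0: 110110 XOR 101011 = 011101
  pos 1: 111011 XOR 101011 = 010000
  pos 2: 100000 XOR 101011 = 001011
  pos 4: 101100 XOR 101011 = 000111
Remainder (last 5 bits) = 11100. This is the CRC / FCS.

11100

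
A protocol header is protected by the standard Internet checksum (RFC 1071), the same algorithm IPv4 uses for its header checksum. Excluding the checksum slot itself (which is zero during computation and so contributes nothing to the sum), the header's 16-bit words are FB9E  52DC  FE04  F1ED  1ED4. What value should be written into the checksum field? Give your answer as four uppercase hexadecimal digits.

A2BD

One's-complement addition (fold any carry out of bit 15 back into bit 0):
  0xFB9E + 0x52DC = 0x14E7A → wrap carry → 0x4E7B
  0x4E7B + 0xFE04 = 0x14C7F → wrap carry → 0x4C80
  0x4C80 + 0xF1ED = 0x13E6D → wrap carry → 0x3E6E
  0x3E6E + 0x1ED4 = 0x05D42
One's-complement sum = 0x5D42.
Checksum = ~0x5D42 & 0xFFFF = 0xA2BD.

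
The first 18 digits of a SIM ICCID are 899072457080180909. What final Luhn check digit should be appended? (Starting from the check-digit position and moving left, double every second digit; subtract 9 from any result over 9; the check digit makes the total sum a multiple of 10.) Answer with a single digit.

7

Partial digits right→left: 9 0 9 0 8 1 0 8 0 7 5 4 2 7 0 9 9 8
Double every second digit counting from the check-digit position (so the 1st, 3rd, 5th, ... of the partial from the right).
  doubled (with −9 where >9): 9 9 7 0 0 1 4 0 9 → sum 39
  kept as-is: 0 0 1 8 7 4 7 9 8 → sum 44
Total = 39 + 44 = 83.
Check digit = (10 − (83 mod 10)) mod 10 = 7.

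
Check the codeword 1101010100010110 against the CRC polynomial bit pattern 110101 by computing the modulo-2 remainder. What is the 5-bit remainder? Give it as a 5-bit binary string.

Modulo-2 division of 1101010100010110 by 110101:
  pos 0: 110101 XOR 110101 = 000000
  pos 7: 100010 XOR 110101 = 010111
  pos 8: 101111 XOR 110101 = 011010
  pos 9: 110101 XOR 110101 = 000000
Remainder = 00000 (zero — the frame passes the CRC check).

00000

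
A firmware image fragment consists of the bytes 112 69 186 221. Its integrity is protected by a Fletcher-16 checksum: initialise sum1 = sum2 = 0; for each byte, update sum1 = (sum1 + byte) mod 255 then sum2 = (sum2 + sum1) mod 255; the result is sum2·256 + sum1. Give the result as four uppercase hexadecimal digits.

E44E

Running sums (mod 255):
  after byte 0 (112): sum1=112, sum2=112
  after byte 1 (69): sum1=181, sum2=38
  after byte 2 (186): sum1=112, sum2=150
  after byte 3 (221): sum1=78, sum2=228
Checksum = sum2·256 + sum1 = 228·256 + 78 = 58446 = 0xE44E.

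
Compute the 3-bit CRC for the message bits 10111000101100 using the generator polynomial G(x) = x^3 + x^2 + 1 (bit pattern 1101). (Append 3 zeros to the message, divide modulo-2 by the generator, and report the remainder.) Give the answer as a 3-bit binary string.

Append 3 zeros: 10111000101100000. Divide by 1101 (XOR where the leading bit is 1):
  pos 0: 1011 XOR 1101 = 0110
  pos 1: 1101 XOR 1101 = 0000
  pos 8: 1011 XOR 1101 = 0110
  pos 9: 1100 XOR 1101 = 0001
  pos 12: 1000 XOR 1101 = 0101
  pos 13: 1010 XOR 1101 = 0111
Remainder (last 3 bits) = 111. This is the CRC / FCS.

111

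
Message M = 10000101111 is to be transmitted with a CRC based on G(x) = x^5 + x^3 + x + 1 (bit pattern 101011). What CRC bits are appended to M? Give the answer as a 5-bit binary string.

Append 5 zeros: 1000010111100000. Divide by 101011 (XOR where the leading bit is 1):
  pos 0: 100001 XOR 101011 = 001010
  pos 2: 101001 XOR 101011 = 000010
  pos 6: 101110 XOR 101011 = 000101
  pos 9: 101000 XOR 101011 = 000011
Remainder (last 5 bits) = 00110. This is the CRC / FCS.

00110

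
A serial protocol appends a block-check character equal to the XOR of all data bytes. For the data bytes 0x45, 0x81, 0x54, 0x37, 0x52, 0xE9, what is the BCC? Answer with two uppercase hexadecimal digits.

1C

XOR the bytes together:
  start with 0x45
  0x45 ⊕ 0x81 = 0xC4
  0xC4 ⊕ 0x54 = 0x90
  0x90 ⊕ 0x37 = 0xA7
  0xA7 ⊕ 0x52 = 0xF5
  0xF5 ⊕ 0xE9 = 0x1C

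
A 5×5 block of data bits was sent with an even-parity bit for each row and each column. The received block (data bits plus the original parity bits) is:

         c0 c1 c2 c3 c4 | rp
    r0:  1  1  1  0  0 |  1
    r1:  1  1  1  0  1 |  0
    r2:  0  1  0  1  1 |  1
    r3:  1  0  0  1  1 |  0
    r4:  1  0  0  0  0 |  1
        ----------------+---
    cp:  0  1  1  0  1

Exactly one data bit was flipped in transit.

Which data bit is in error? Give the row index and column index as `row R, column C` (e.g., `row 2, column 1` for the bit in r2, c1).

Recompute each row's even parity and compare to rp:
  r0: data parity 1, sent rp 1 → ok
  r1: data parity 0, sent rp 0 → ok
  r2: data parity 1, sent rp 1 → ok
  r3: data parity 1, sent rp 0 → mismatch
  r4: data parity 1, sent rp 1 → ok
Recompute each column's even parity and compare to cp:
  c0: data parity 0, sent cp 0 → ok
  c1: data parity 1, sent cp 1 → ok
  c2: data parity 0, sent cp 1 → mismatch
  c3: data parity 0, sent cp 0 → ok
  c4: data parity 1, sent cp 1 → ok
Exactly one row (r3) and one column (c2) fail → the flipped bit is at their intersection.

row 3, column 2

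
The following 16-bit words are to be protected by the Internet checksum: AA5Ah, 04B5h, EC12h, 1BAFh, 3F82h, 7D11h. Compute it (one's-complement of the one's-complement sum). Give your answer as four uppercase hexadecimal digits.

8C9A

One's-complement addition (fold any carry out of bit 15 back into bit 0):
  0xAA5A + 0x04B5 = 0x0AF0F
  0xAF0F + 0xEC12 = 0x19B21 → wrap carry → 0x9B22
  0x9B22 + 0x1BAF = 0x0B6D1
  0xB6D1 + 0x3F82 = 0x0F653
  0xF653 + 0x7D11 = 0x17364 → wrap carry → 0x7365
One's-complement sum = 0x7365.
Checksum = ~0x7365 & 0xFFFF = 0x8C9A.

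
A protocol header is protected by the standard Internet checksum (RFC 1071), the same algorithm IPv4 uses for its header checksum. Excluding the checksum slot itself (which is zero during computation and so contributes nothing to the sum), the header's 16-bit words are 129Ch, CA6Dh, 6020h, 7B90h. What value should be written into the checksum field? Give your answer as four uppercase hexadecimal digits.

One's-complement addition (fold any carry out of bit 15 back into bit 0):
  0x129C + 0xCA6D = 0x0DD09
  0xDD09 + 0x6020 = 0x13D29 → wrap carry → 0x3D2A
  0x3D2A + 0x7B90 = 0x0B8BA
One's-complement sum = 0xB8BA.
Checksum = ~0xB8BA & 0xFFFF = 0x4745.

4745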